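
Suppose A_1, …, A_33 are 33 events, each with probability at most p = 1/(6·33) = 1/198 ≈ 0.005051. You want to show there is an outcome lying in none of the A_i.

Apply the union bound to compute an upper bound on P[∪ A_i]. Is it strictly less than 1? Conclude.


Union bound: P[∪_{i=1}^{33} A_i] ≤ Σ_i P[A_i] ≤ 33·p = 33·(1/198) = 1/6.
Numerically: 1/6 ≈ 0.166667.
Is 1/6 < 1? YES.
Since P[∪ A_i] ≤ 1/6 < 1, the complement has P[∩ A_i^c] ≥ 1 − 1/6 = 5/6 > 0, so some outcome avoids every A_i.

33·p = 1/6 ≈ 0.166667; existence CERTIFIED by the union bound.


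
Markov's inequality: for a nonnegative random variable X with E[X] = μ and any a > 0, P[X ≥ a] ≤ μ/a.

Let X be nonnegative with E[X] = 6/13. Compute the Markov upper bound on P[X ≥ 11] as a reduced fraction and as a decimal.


μ = E[X] = 6/13, a = 11.
Markov: P[X ≥ 11] ≤ μ/a = (6/13)/11 = 6/143.
Numerically: ≈ 0.04196.
(Since a = 11 > μ = 0.46154, the bound 6/143 is < 1 and informative.)

P[X ≥ 11] ≤ 6/143 ≈ 0.04196.


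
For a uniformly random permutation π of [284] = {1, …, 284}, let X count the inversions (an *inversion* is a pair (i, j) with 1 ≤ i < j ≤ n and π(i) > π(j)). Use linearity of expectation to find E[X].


Write X = Σ X_I over the C(284, 2) = 40186 pairs i < j, with X_I the indicator of one inversion.
There are 40186 indicators.
For each fixed pair i < j, the values π(i) and π(j) are two distinct elements of {1, …, 284} in uniformly random order; by symmetry P[π(i) > π(j)] = 1/2.
By linearity: E[X] = 40186 · (1/2) = C(284, 2) · (1/2) = 40186/2 = 20093 ≈ 20093.0000.

E[X] = 20093 = 20093.0000.


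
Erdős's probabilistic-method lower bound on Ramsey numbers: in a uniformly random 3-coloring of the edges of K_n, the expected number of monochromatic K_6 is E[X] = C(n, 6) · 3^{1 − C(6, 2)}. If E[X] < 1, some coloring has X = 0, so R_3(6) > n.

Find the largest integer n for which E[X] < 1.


We need C(n, 6) · 3^{1 − 15} < 1, i.e. C(n, 6) < 3^{15 − 1} = 4782969.
Check values of n near the boundary:
  n = 38: C(38, 6) = 2760681; 2760681 < 4782969? YES
  n = 39: C(39, 6) = 3262623; 3262623 < 4782969? YES
  n = 40: C(40, 6) = 3838380; 3838380 < 4782969? YES
  n = 41: C(41, 6) = 4496388; 4496388 < 4782969? YES
  n = 42: C(42, 6) = 5245786; 5245786 < 4782969? NO
The largest n with C(n, 6) < 4782969 is n = 41 (where E[X] = 1498796/1594323 ≈ 0.94008). Hence R_3(6) > 41, i.e. R_3(6) ≥ 42.

Largest n = 41; hence R_3(6) > 41.


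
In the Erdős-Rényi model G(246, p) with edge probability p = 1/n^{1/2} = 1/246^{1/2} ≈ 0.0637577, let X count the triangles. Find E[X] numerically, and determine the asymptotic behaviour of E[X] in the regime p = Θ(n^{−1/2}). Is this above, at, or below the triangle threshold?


Number of potential triangles: C(246, 3) = 2450980.
Each occurs with probability p³ ≈ (0.0637577)³ ≈ 2.59177526e-04.
By linearity: E[X] = C(246, 3)·p³ ≈ 2450980 · 2.59177526e-04 ≈ 635.238932.
Since α = 1/2 < 1, p = c/n^{1/2} ≫ 1/n is above the triangle threshold p ~ 1/n. Asymptotically E[X] ~ (c³/6)·n^{3(1−α)} = (1³/6)·n^{1.5} → ∞; triangles are abundant w.h.p.

E[X] ≈ 635.238932; in regime p = Θ(1/n^{1/2}) E[X] diverges (above the triangle threshold p ~ 1/n).


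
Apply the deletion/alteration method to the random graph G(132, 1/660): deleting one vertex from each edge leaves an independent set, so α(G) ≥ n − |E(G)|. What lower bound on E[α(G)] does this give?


E[|E(G)|] = C(132, 2)·p = 8646 · (1/660) = 131/10.
E[α(G)] ≥ n − E[|E(G)|] = 132 − 131/10 = 1189/10.
Numerically: ≈ 118.90000.
(This is only a lower bound; the true E[α(G)] may be larger.)

E[α(G)] ≥ 1189/10 ≈ 118.90000.


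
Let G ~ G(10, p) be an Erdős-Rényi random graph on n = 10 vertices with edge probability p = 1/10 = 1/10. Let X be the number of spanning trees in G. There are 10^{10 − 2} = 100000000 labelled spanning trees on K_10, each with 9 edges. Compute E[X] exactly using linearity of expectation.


K_10 has 10^{10 − 2} = 100000000 labelled spanning trees.
For each such spanning tree H, let X_H = 1 if all 9 edges of H are present in G. Then P[X_H = 1] = p^{9} = (1/10)^{9} = 1/1000000000.
By linearity: E[X] = Σ_H E[X_H] = 100000000 · p^{9} = 100000000 · 1/1000000000 = 1/10.
Numerically: E[X] ≈ 0.1.

E[X] = 100000000 · (1/10)^{9} = 1/10 ≈ 0.1.


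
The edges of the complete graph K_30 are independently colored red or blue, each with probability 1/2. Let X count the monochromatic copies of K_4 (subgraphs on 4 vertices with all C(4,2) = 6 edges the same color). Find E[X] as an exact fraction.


Let X = Σ_S X_S over the C(30, 4) = 27405 subsets S of size 4, where X_S = 1 if the K_4 on S is monochromatic.
For a fixed S, the K_4 on S has C(4, 2) = 6 edges. P[all 6 edges red] = (1/2)^6, and likewise for blue, so P[monochromatic] = 2·(1/2)^6 = 2^{1 − 6} = 1/32.
Summing: E[X] = C(30, 4) · 2^{1 − 6} = 27405 · 1/32 = 27405/32.
Numerically: E[X] ≈ 856.406.

E[X] = C(30,4)·2^(1−C(4,2)) = 27405/32 ≈ 856.406.


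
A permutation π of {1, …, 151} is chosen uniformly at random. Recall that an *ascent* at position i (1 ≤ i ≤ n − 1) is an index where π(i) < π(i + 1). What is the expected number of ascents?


Write X = Σ X_I over i = 1, …, 150, with X_I the indicator of one ascent.
There are 150 indicators.
For each fixed i, the pair (π(i), π(i+1)) is a uniformly random ordered pair of distinct values from {1, …, 151}; by symmetry P[π(i) < π(i+1)] = 1/2.
By linearity: E[X] = 150 · (1/2) = (151 − 1) · (1/2) = 75 ≈ 75.0000.

E[X] = 75 = 75.0000.


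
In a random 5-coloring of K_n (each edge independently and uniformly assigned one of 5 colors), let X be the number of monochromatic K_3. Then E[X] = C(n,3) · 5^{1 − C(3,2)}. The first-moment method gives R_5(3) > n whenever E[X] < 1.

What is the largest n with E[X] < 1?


We need C(n, 3) · 5^{1 − 3} < 1, i.e. C(n, 3) < 5^{3 − 1} = 25.
Check values of n near the boundary:
  n = 3: C(3, 3) = 1; 1 < 25? YES
  n = 4: C(4, 3) = 4; 4 < 25? YES
  n = 5: C(5, 3) = 10; 10 < 25? YES
  n = 6: C(6, 3) = 20; 20 < 25? YES
  n = 7: C(7, 3) = 35; 35 < 25? NO
  n = 8: C(8, 3) = 56; 56 < 25? NO
The largest n with C(n, 3) < 25 is n = 6 (where E[X] = 4/5 ≈ 0.8000). Hence R_5(3) > 6, i.e. R_5(3) ≥ 7.

Largest n = 6; hence R_5(3) > 6.


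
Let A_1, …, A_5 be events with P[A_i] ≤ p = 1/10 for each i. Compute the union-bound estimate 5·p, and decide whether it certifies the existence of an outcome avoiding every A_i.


Union bound: P[∪_{i=1}^{5} A_i] ≤ Σ_i P[A_i] ≤ 5·p = 5·(1/10) = 1/2.
Numerically: 1/2 ≈ 0.500.
Is 1/2 < 1? YES.
Since P[∪ A_i] ≤ 1/2 < 1, the complement has P[∩ A_i^c] ≥ 1 − 1/2 = 1/2 > 0, so some outcome avoids every A_i.

5·p = 1/2 ≈ 0.500; existence CERTIFIED by the union bound.


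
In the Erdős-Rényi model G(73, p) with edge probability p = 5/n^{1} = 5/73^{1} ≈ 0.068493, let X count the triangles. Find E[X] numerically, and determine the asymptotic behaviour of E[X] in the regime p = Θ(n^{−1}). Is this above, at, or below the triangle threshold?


Number of potential triangles: C(73, 3) = 62196.
Each occurs with probability p³ ≈ (0.068493)³ ≈ 3.2132272e-04.
By linearity: E[X] = C(73, 3)·p³ ≈ 62196 · 3.2132272e-04 ≈ 19.98499.
Here α = 1, so p = 5/n is exactly at the triangle threshold p ~ 1/n. Asymptotically E[X] → c³/6 = 5³/6 = 125/6 ≈ 20.83333, a bounded constant. In this regime the triangle count is asymptotically Poisson(c³/6).

E[X] ≈ 19.98499; in regime p = Θ(1/n^{1}) E[X] stays bounded (at the triangle threshold p ~ 1/n).


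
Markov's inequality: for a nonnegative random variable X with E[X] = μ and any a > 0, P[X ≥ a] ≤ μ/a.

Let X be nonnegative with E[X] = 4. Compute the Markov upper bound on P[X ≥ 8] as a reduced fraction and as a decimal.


μ = E[X] = 4, a = 8.
Markov: P[X ≥ 8] ≤ μ/a = (4)/8 = 1/2.
Numerically: ≈ 0.500000.
(Since a = 8 > μ = 4.000000, the bound 1/2 is < 1 and informative.)

P[X ≥ 8] ≤ 1/2 ≈ 0.500000.


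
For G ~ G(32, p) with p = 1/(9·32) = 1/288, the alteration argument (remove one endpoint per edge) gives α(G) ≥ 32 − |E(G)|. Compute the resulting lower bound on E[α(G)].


E[|E(G)|] = C(32, 2)·p = 496 · (1/288) = 31/18.
E[α(G)] ≥ n − E[|E(G)|] = 32 − 31/18 = 545/18.
Numerically: ≈ 30.2778.
(This is only a lower bound; the true E[α(G)] may be larger.)

E[α(G)] ≥ 545/18 ≈ 30.2778.


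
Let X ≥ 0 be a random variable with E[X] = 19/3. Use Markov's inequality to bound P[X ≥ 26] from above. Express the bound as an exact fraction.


μ = E[X] = 19/3, a = 26.
Markov: P[X ≥ 26] ≤ μ/a = (19/3)/26 = 19/78.
Numerically: ≈ 0.244.
(Since a = 26 > μ = 6.333, the bound 19/78 is < 1 and informative.)

P[X ≥ 26] ≤ 19/78 ≈ 0.244.


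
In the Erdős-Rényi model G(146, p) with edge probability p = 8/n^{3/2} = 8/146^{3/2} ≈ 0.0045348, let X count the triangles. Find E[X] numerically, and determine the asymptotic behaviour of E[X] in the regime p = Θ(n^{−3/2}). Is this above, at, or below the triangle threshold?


Number of potential triangles: C(146, 3) = 508080.
Each occurs with probability p³ ≈ (0.0045348)³ ≈ 9.3257144e-08.
By linearity: E[X] = C(146, 3)·p³ ≈ 508080 · 9.3257144e-08 ≈ 0.04738.
Since α = 3/2 > 1, p = c/n^{3/2} = o(1/n) is below the triangle threshold p ~ 1/n. Asymptotically E[X] ~ (c³/6)·n^{3(1−α)} = (8³/6)·n^{-1.5} → 0, so by Markov's inequality G has no triangles w.h.p.

E[X] ≈ 0.04738; in regime p = Θ(1/n^{3/2}) E[X] tends to 0 (below the triangle threshold p ~ 1/n).


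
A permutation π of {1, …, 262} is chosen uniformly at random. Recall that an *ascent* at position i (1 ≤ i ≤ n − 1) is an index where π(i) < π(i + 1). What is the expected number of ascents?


Write X = Σ X_I over i = 1, …, 261, with X_I the indicator of one ascent.
There are 261 indicators.
For each fixed i, the pair (π(i), π(i+1)) is a uniformly random ordered pair of distinct values from {1, …, 262}; by symmetry P[π(i) < π(i+1)] = 1/2.
By linearity: E[X] = 261 · (1/2) = (262 − 1) · (1/2) = 261/2 ≈ 130.500.

E[X] = 261/2 = 130.500.


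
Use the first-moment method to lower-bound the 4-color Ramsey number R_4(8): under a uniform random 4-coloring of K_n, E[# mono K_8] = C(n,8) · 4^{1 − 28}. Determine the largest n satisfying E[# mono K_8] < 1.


We need C(n, 8) · 4^{1 − 28} < 1, i.e. C(n, 8) < 4^{28 − 1} = 18014398509481984.
Check values of n near the boundary:
  n = 407: C(407, 8) = 17424959239309050; 17424959239309050 < 18014398509481984? YES
  n = 408: C(408, 8) = 17773458424095231; 17773458424095231 < 18014398509481984? YES
  n = 409: C(409, 8) = 18128041135797879; 18128041135797879 < 18014398509481984? NO
  n = 410: C(410, 8) = 18488798173326195; 18488798173326195 < 18014398509481984? NO
The largest n with C(n, 8) < 18014398509481984 is n = 408 (where E[X] = 17773458424095231/18014398509481984 ≈ 0.987). Hence R_4(8) > 408, i.e. R_4(8) ≥ 409.

Largest n = 408; hence R_4(8) > 408.


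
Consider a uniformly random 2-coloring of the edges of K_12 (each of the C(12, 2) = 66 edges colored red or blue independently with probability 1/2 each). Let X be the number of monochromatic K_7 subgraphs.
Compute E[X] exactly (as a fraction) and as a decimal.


Let X = Σ_S X_S over the C(12, 7) = 792 subsets S of size 7, where X_S = 1 if the K_7 on S is monochromatic.
For a fixed S, the K_7 on S has C(7, 2) = 21 edges. P[all 21 edges red] = (1/2)^21, and likewise for blue, so P[monochromatic] = 2·(1/2)^21 = 2^{1 − 21} = 1/1048576.
Summing: E[X] = C(12, 7) · 2^{1 − 21} = 792 · 1/1048576 = 99/131072.
Numerically: E[X] ≈ 0.000755.

E[X] = C(12,7)·2^(1−C(7,2)) = 99/131072 ≈ 0.000755.


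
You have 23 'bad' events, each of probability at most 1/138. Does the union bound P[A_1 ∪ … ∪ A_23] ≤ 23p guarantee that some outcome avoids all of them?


Union bound: P[∪_{i=1}^{23} A_i] ≤ Σ_i P[A_i] ≤ 23·p = 23·(1/138) = 1/6.
Numerically: 1/6 ≈ 0.1666667.
Is 1/6 < 1? YES.
Since P[∪ A_i] ≤ 1/6 < 1, the complement has P[∩ A_i^c] ≥ 1 − 1/6 = 5/6 > 0, so some outcome avoids every A_i.

23·p = 1/6 ≈ 0.1666667; existence CERTIFIED by the union bound.


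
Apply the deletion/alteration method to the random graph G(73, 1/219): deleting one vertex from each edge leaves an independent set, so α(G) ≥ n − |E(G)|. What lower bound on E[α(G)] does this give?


E[|E(G)|] = C(73, 2)·p = 2628 · (1/219) = 12.
E[α(G)] ≥ n − E[|E(G)|] = 73 − 12 = 61.
Numerically: ≈ 61.000000.
(This is only a lower bound; the true E[α(G)] may be larger.)

E[α(G)] ≥ 61 ≈ 61.000000.


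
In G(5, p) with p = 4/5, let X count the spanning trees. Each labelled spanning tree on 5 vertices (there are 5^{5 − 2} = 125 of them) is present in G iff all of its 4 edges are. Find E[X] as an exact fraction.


K_5 has 5^{5 − 2} = 125 labelled spanning trees.
For each such spanning tree H, let X_H = 1 if all 4 edges of H are present in G. Then P[X_H = 1] = p^{4} = (4/5)^{4} = 256/625.
Summing the indicators: E[X] = Σ_H E[X_H] = 125 · p^{4} = 125 · 256/625 = 256/5.
Numerically: E[X] ≈ 51.2.

E[X] = 125 · (4/5)^{4} = 256/5 ≈ 51.2.


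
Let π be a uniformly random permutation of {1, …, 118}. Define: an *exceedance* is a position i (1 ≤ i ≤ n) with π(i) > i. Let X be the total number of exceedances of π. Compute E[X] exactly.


Write X = Σ_{i=1}^{118} X_i, where X_i = 1_{π(i) > i}.
For each fixed i, π(i) is uniform over {1, …, 118} (marginal of a uniform permutation), so P[π(i) > i] = (n − i)/n. Summing: Σ_{i=1}^{118} (n − i)/n = (0 + 1 + … + 117)/118 = 118(118 − 1)/(2·118) = (118 − 1)/2.
Hence E[X] = Σ_{i=1}^{118} (118 − i)/118 = 117/2 ≈ 58.5000.

E[X] = 117/2 = 58.5000.


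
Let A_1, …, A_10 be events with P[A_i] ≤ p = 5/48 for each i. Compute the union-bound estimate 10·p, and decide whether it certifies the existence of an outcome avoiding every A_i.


Union bound: P[∪_{i=1}^{10} A_i] ≤ Σ_i P[A_i] ≤ 10·p = 10·(5/48) = 25/24.
Numerically: 25/24 ≈ 1.0417.
Is 25/24 < 1? NO.
Since the bound 25/24 is ≥ 1, the union bound is uninformative here; it does NOT by itself certify existence.

10·p = 25/24 ≈ 1.0417; existence NOT certified by the union bound.


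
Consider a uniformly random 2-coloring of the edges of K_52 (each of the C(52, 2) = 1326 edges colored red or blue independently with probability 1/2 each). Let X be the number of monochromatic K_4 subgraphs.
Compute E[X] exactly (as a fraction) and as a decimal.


Let X = Σ_S X_S over the C(52, 4) = 270725 subsets S of size 4, where X_S = 1 if the K_4 on S is monochromatic.
For a fixed S, the K_4 on S has C(4, 2) = 6 edges. P[all 6 edges red] = (1/2)^6, and likewise for blue, so P[monochromatic] = 2·(1/2)^6 = 2^{1 − 6} = 1/32.
By linearity of expectation: E[X] = C(52, 4) · 2^{1 − 6} = 270725 · 1/32 = 270725/32.
Numerically: E[X] ≈ 8460.156250.

E[X] = C(52,4)·2^(1−C(4,2)) = 270725/32 ≈ 8460.156250.


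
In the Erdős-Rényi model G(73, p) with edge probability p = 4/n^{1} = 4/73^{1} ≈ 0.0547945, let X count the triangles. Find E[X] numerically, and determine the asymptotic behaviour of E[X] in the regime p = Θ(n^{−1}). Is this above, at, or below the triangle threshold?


Number of potential triangles: C(73, 3) = 62196.
Each occurs with probability p³ ≈ (0.0547945)³ ≈ 1.64517232e-04.
By linearity: E[X] = C(73, 3)·p³ ≈ 62196 · 1.64517232e-04 ≈ 10.232314.
Here α = 1, so p = 4/n is exactly at the triangle threshold p ~ 1/n. Asymptotically E[X] → c³/6 = 4³/6 = 32/3 ≈ 10.666667, a bounded constant. In this regime the triangle count is asymptotically Poisson(c³/6).

E[X] ≈ 10.232314; in regime p = Θ(1/n^{1}) E[X] stays bounded (at the triangle threshold p ~ 1/n).


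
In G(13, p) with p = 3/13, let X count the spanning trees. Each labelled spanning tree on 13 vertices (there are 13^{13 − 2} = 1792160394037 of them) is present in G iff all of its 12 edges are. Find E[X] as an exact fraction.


K_13 has 13^{13 − 2} = 1792160394037 labelled spanning trees.
For each such spanning tree H, let X_H = 1 if all 12 edges of H are present in G. Then P[X_H = 1] = p^{12} = (3/13)^{12} = 531441/23298085122481.
Summing the indicators: E[X] = Σ_H E[X_H] = 1792160394037 · p^{12} = 1792160394037 · 531441/23298085122481 = 531441/13.
Numerically: E[X] ≈ 40880.

E[X] = 1792160394037 · (3/13)^{12} = 531441/13 ≈ 40880.


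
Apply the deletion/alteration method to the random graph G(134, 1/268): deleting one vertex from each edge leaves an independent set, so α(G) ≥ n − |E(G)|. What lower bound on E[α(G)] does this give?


E[|E(G)|] = C(134, 2)·p = 8911 · (1/268) = 133/4.
E[α(G)] ≥ n − E[|E(G)|] = 134 − 133/4 = 403/4.
Numerically: ≈ 100.750.
(This is only a lower bound; the true E[α(G)] may be larger.)

E[α(G)] ≥ 403/4 ≈ 100.750.


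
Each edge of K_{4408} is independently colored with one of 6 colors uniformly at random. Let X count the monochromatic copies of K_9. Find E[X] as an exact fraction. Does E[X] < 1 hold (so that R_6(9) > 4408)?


E[X] = C(4408, 9) · 6^{1 − 36} = 1717362945146264156457459600 · 6^{−35} = 1717362945146264156457459600/1719070799748422591028658176.
As a reduced fraction: E[X] = 35778394690547169926197075/35813974994758803979763712 ≈ 0.9990.
Is E[X] < 1? YES.
Since E[X] < 1, there exists a 6-coloring of K_{4408} with no monochromatic K_9; hence R_6(9) > 4408.

E[X] = 35778394690547169926197075/35813974994758803979763712 ≈ 0.9990; E[X] < 1, so R_6(9) > 4408.


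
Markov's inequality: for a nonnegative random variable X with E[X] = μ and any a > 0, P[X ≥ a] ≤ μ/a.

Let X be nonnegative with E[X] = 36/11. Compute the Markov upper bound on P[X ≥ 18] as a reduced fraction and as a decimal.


μ = E[X] = 36/11, a = 18.
Markov: P[X ≥ 18] ≤ μ/a = (36/11)/18 = 2/11.
Numerically: ≈ 0.182.
(Since a = 18 > μ = 3.273, the bound 2/11 is < 1 and informative.)

P[X ≥ 18] ≤ 2/11 ≈ 0.182.


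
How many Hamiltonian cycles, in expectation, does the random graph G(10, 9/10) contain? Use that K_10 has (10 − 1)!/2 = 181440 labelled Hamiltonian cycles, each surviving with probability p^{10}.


K_10 has (10 − 1)!/2 = 181440 labelled Hamiltonian cycles.
For each such Hamiltonian cycle H, let X_H = 1 if all 10 edges of H are present in G. Then P[X_H = 1] = p^{10} = (9/10)^{10} = 3486784401/10000000000.
By linearity: E[X] = Σ_H E[X_H] = 181440 · p^{10} = 181440 · 3486784401/10000000000 = 1977006755367/31250000.
Numerically: E[X] ≈ 6.33e+04.

E[X] = 181440 · (9/10)^{10} = 1977006755367/31250000 ≈ 6.33e+04.


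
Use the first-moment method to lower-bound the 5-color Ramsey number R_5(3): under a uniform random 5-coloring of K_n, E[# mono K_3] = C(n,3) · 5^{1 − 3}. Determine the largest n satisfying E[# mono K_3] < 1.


We need C(n, 3) · 5^{1 − 3} < 1, i.e. C(n, 3) < 5^{3 − 1} = 25.
Check values of n near the boundary:
  n = 3: C(3, 3) = 1; 1 < 25? YES
  n = 4: C(4, 3) = 4; 4 < 25? YES
  n = 5: C(5, 3) = 10; 10 < 25? YES
  n = 6: C(6, 3) = 20; 20 < 25? YES
  n = 7: C(7, 3) = 35; 35 < 25? NO
  n = 8: C(8, 3) = 56; 56 < 25? NO
The largest n with C(n, 3) < 25 is n = 6 (where E[X] = 4/5 ≈ 0.800000). Hence R_5(3) > 6, i.e. R_5(3) ≥ 7.

Largest n = 6; hence R_5(3) > 6.


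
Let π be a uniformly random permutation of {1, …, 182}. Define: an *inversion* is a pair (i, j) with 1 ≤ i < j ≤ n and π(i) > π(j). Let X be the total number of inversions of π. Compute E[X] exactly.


Write X = Σ X_I over the C(182, 2) = 16471 pairs i < j, with X_I the indicator of one inversion.
There are 16471 indicators.
For each fixed pair i < j, the values π(i) and π(j) are two distinct elements of {1, …, 182} in uniformly random order; by symmetry P[π(i) > π(j)] = 1/2.
By linearity: E[X] = 16471 · (1/2) = C(182, 2) · (1/2) = 16471/2 = 16471/2 ≈ 8235.50000.

E[X] = 16471/2 = 8235.50000.


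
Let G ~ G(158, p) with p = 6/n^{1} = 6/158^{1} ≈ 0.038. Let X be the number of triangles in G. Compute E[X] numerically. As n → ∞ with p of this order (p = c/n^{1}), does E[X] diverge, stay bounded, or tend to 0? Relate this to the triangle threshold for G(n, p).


Number of potential triangles: C(158, 3) = 644956.
Each occurs with probability p³ ≈ (0.038)³ ≈ 5.47624e-05.
By linearity: E[X] = C(158, 3)·p³ ≈ 644956 · 5.47624e-05 ≈ 35.319.
Here α = 1, so p = 6/n is exactly at the triangle threshold p ~ 1/n. Asymptotically E[X] → c³/6 = 6³/6 = 36 ≈ 36.000, a bounded constant. In this regime the triangle count is asymptotically Poisson(c³/6).

E[X] ≈ 35.319; in regime p = Θ(1/n^{1}) E[X] stays bounded (at the triangle threshold p ~ 1/n).


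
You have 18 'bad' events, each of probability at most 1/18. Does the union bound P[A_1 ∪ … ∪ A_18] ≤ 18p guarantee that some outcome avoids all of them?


Union bound: P[∪_{i=1}^{18} A_i] ≤ Σ_i P[A_i] ≤ 18·p = 18·(1/18) = 1.
Numerically: 1 ≈ 1.000.
Is 1 < 1? NO.
Since the bound 1 is ≥ 1, the union bound is uninformative here; it does NOT by itself certify existence.

18·p = 1 ≈ 1.000; existence NOT certified by the union bound.


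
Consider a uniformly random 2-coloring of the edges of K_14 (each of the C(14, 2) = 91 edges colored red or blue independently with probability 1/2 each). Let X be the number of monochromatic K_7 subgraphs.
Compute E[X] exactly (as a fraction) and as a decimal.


Let X = Σ_S X_S over the C(14, 7) = 3432 subsets S of size 7, where X_S = 1 if the K_7 on S is monochromatic.
For a fixed S, the K_7 on S has C(7, 2) = 21 edges. P[all 21 edges red] = (1/2)^21, and likewise for blue, so P[monochromatic] = 2·(1/2)^21 = 2^{1 − 21} = 1/1048576.
By linearity of expectation: E[X] = C(14, 7) · 2^{1 − 21} = 3432 · 1/1048576 = 429/131072.
Numerically: E[X] ≈ 0.0033.

E[X] = C(14,7)·2^(1−C(7,2)) = 429/131072 ≈ 0.0033.


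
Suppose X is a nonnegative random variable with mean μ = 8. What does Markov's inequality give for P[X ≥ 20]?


μ = E[X] = 8, a = 20.
Markov: P[X ≥ 20] ≤ μ/a = (8)/20 = 2/5.
Numerically: ≈ 0.4000.
(Since a = 20 > μ = 8.0000, the bound 2/5 is < 1 and informative.)

P[X ≥ 20] ≤ 2/5 ≈ 0.4000.


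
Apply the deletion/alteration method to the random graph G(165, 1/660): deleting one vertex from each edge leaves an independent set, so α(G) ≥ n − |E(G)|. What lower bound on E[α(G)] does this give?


E[|E(G)|] = C(165, 2)·p = 13530 · (1/660) = 41/2.
E[α(G)] ≥ n − E[|E(G)|] = 165 − 41/2 = 289/2.
Numerically: ≈ 144.50000.
(This is only a lower bound; the true E[α(G)] may be larger.)

E[α(G)] ≥ 289/2 ≈ 144.50000.


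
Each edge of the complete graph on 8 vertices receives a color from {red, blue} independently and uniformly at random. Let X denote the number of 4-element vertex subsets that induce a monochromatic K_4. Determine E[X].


Let X = Σ_S X_S over the C(8, 4) = 70 subsets S of size 4, where X_S = 1 if the K_4 on S is monochromatic.
For a fixed S, the K_4 on S has C(4, 2) = 6 edges. P[all 6 edges red] = (1/2)^6, and likewise for blue, so P[monochromatic] = 2·(1/2)^6 = 2^{1 − 6} = 1/32.
Summing: E[X] = C(8, 4) · 2^{1 − 6} = 70 · 1/32 = 35/16.
Numerically: E[X] ≈ 2.18750.

E[X] = C(8,4)·2^(1−C(4,2)) = 35/16 ≈ 2.18750.


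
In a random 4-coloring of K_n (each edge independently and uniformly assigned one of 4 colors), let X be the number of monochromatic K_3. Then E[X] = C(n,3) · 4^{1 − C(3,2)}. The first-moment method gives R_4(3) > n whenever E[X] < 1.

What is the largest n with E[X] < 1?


We need C(n, 3) · 4^{1 − 3} < 1, i.e. C(n, 3) < 4^{3 − 1} = 16.
Check values of n near the boundary:
  n = 3: C(3, 3) = 1; 1 < 16? YES
  n = 4: C(4, 3) = 4; 4 < 16? YES
  n = 5: C(5, 3) = 10; 10 < 16? YES
  n = 6: C(6, 3) = 20; 20 < 16? NO
The largest n with C(n, 3) < 16 is n = 5 (where E[X] = 5/8 ≈ 0.625). Hence R_4(3) > 5, i.e. R_4(3) ≥ 6.

Largest n = 5; hence R_4(3) > 5.


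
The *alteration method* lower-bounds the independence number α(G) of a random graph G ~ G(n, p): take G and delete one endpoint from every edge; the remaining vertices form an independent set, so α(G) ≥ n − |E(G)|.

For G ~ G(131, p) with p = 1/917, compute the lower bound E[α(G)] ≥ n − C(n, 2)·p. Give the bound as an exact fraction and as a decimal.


E[|E(G)|] = C(131, 2)·p = 8515 · (1/917) = 65/7.
E[α(G)] ≥ n − E[|E(G)|] = 131 − 65/7 = 852/7.
Numerically: ≈ 121.71429.
(This is only a lower bound; the true E[α(G)] may be larger.)

E[α(G)] ≥ 852/7 ≈ 121.71429.


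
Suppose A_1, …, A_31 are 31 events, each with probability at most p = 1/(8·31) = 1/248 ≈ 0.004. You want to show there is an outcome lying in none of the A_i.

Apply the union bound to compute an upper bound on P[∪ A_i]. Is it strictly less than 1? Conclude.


Union bound: P[∪_{i=1}^{31} A_i] ≤ Σ_i P[A_i] ≤ 31·p = 31·(1/248) = 1/8.
Numerically: 1/8 ≈ 0.125.
Is 1/8 < 1? YES.
Since P[∪ A_i] ≤ 1/8 < 1, the complement has P[∩ A_i^c] ≥ 1 − 1/8 = 7/8 > 0, so some outcome avoids every A_i.

31·p = 1/8 ≈ 0.125; existence CERTIFIED by the union bound.


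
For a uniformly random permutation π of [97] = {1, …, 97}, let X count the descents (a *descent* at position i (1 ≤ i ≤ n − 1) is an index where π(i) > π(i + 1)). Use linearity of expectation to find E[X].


Write X = Σ X_I over i = 1, …, 96, with X_I the indicator of one descent.
There are 96 indicators.
For each fixed i, the pair (π(i), π(i+1)) is a uniformly random ordered pair of distinct values from {1, …, 97}; by symmetry P[π(i) > π(i+1)] = 1/2.
By linearity: E[X] = 96 · (1/2) = (97 − 1) · (1/2) = 48 ≈ 48.000000.

E[X] = 48 = 48.000000.


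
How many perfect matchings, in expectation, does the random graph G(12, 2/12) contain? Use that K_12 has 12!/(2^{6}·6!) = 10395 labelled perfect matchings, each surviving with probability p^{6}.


K_12 has 12!/(2^{6}·6!) = 10395 labelled perfect matchings.
For each such perfect matching H, let X_H = 1 if all 6 edges of H are present in G. Then P[X_H = 1] = p^{6} = (1/6)^{6} = 1/46656.
By linearity: E[X] = Σ_H E[X_H] = 10395 · p^{6} = 10395 · 1/46656 = 385/1728.
Numerically: E[X] ≈ 0.222801.

E[X] = 10395 · (1/6)^{6} = 385/1728 ≈ 0.222801.


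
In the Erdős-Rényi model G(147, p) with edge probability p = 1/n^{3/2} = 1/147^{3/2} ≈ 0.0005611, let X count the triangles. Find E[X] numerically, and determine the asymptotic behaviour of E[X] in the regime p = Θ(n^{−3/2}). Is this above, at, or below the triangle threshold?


Number of potential triangles: C(147, 3) = 518665.
Each occurs with probability p³ ≈ (0.0005611)³ ≈ 1.766331e-10.
By linearity: E[X] = C(147, 3)·p³ ≈ 518665 · 1.766331e-10 ≈ 0.0001.
Since α = 3/2 > 1, p = c/n^{3/2} = o(1/n) is below the triangle threshold p ~ 1/n. Asymptotically E[X] ~ (c³/6)·n^{3(1−α)} = (1³/6)·n^{-1.5} → 0, so by Markov's inequality G has no triangles w.h.p.

E[X] ≈ 0.0001; in regime p = Θ(1/n^{3/2}) E[X] tends to 0 (below the triangle threshold p ~ 1/n).


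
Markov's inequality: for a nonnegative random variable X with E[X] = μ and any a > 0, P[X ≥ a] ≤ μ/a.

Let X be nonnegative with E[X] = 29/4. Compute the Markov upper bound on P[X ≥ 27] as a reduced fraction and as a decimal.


μ = E[X] = 29/4, a = 27.
Markov: P[X ≥ 27] ≤ μ/a = (29/4)/27 = 29/108.
Numerically: ≈ 0.2685.
(Since a = 27 > μ = 7.2500, the bound 29/108 is < 1 and informative.)

P[X ≥ 27] ≤ 29/108 ≈ 0.2685.


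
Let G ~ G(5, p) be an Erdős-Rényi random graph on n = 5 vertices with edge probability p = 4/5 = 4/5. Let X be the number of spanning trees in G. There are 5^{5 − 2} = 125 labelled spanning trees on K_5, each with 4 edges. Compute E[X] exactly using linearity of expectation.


K_5 has 5^{5 − 2} = 125 labelled spanning trees.
For each such spanning tree H, let X_H = 1 if all 4 edges of H are present in G. Then P[X_H = 1] = p^{4} = (4/5)^{4} = 256/625.
Summing the indicators: E[X] = Σ_H E[X_H] = 125 · p^{4} = 125 · 256/625 = 256/5.
Numerically: E[X] ≈ 51.2.

E[X] = 125 · (4/5)^{4} = 256/5 ≈ 51.2.


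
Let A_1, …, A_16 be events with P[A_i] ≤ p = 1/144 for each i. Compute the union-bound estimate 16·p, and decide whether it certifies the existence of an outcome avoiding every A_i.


Union bound: P[∪_{i=1}^{16} A_i] ≤ Σ_i P[A_i] ≤ 16·p = 16·(1/144) = 1/9.
Numerically: 1/9 ≈ 0.1111.
Is 1/9 < 1? YES.
Since P[∪ A_i] ≤ 1/9 < 1, the complement has P[∩ A_i^c] ≥ 1 − 1/9 = 8/9 > 0, so some outcome avoids every A_i.

16·p = 1/9 ≈ 0.1111; existence CERTIFIED by the union bound.


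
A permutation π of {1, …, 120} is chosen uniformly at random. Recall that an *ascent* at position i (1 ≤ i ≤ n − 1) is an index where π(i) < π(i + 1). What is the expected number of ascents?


Write X = Σ X_I over i = 1, …, 119, with X_I the indicator of one ascent.
There are 119 indicators.
For each fixed i, the pair (π(i), π(i+1)) is a uniformly random ordered pair of distinct values from {1, …, 120}; by symmetry P[π(i) < π(i+1)] = 1/2.
By linearity: E[X] = 119 · (1/2) = (120 − 1) · (1/2) = 119/2 ≈ 59.500000.

E[X] = 119/2 = 59.500000.


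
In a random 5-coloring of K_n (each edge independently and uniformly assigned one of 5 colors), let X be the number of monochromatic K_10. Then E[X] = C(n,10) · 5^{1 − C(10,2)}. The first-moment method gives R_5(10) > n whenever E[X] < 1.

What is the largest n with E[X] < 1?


We need C(n, 10) · 5^{1 − 45} < 1, i.e. C(n, 10) < 5^{45 − 1} = 5684341886080801486968994140625.
Check values of n near the boundary:
  n = 5391: C(5391, 10) = 5666344714787188828795213697883; 5666344714787188828795213697883 < 5684341886080801486968994140625? YES
  n = 5392: C(5392, 10) = 5676873040158402483252283957448; 5676873040158402483252283957448 < 5684341886080801486968994140625? YES
  n = 5393: C(5393, 10) = 5687418968154238267170642278008; 5687418968154238267170642278008 < 5684341886080801486968994140625? NO
  n = 5394: C(5394, 10) = 5697982524930156243149785372878; 5697982524930156243149785372878 < 5684341886080801486968994140625? NO
The largest n with C(n, 10) < 5684341886080801486968994140625 is n = 5392 (where E[X] = 5676873040158402483252283957448/5684341886080801486968994140625 ≈ 0.998686). Hence R_5(10) > 5392, i.e. R_5(10) ≥ 5393.

Largest n = 5392; hence R_5(10) > 5392.


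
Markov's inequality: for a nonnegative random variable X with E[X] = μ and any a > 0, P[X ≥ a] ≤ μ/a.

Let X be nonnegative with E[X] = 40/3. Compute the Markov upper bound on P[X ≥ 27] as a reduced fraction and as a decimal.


μ = E[X] = 40/3, a = 27.
Markov: P[X ≥ 27] ≤ μ/a = (40/3)/27 = 40/81.
Numerically: ≈ 0.493827.
(Since a = 27 > μ = 13.333333, the bound 40/81 is < 1 and informative.)

P[X ≥ 27] ≤ 40/81 ≈ 0.493827.


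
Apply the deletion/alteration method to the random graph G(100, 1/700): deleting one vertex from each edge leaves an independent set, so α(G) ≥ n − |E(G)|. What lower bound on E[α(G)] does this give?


E[|E(G)|] = C(100, 2)·p = 4950 · (1/700) = 99/14.
E[α(G)] ≥ n − E[|E(G)|] = 100 − 99/14 = 1301/14.
Numerically: ≈ 92.929.
(This is only a lower bound; the true E[α(G)] may be larger.)

E[α(G)] ≥ 1301/14 ≈ 92.929.


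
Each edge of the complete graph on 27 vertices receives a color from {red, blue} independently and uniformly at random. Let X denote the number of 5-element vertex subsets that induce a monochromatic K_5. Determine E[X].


Let X = Σ_S X_S over the C(27, 5) = 80730 subsets S of size 5, where X_S = 1 if the K_5 on S is monochromatic.
For a fixed S, the K_5 on S has C(5, 2) = 10 edges. P[all 10 edges red] = (1/2)^10, and likewise for blue, so P[monochromatic] = 2·(1/2)^10 = 2^{1 − 10} = 1/512.
By linearity of expectation: E[X] = C(27, 5) · 2^{1 − 10} = 80730 · 1/512 = 40365/256.
Numerically: E[X] ≈ 157.675781.

E[X] = C(27,5)·2^(1−C(5,2)) = 40365/256 ≈ 157.675781.


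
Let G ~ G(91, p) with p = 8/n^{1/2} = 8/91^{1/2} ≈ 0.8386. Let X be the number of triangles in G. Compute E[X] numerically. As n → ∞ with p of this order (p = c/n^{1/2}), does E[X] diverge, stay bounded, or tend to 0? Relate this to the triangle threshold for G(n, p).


Number of potential triangles: C(91, 3) = 121485.
Each occurs with probability p³ ≈ (0.8386)³ ≈ 5.898042e-01.
By linearity: E[X] = C(91, 3)·p³ ≈ 121485 · 5.898042e-01 ≈ 71652.3652.
Since α = 1/2 < 1, p = c/n^{1/2} ≫ 1/n is above the triangle threshold p ~ 1/n. Asymptotically E[X] ~ (c³/6)·n^{3(1−α)} = (8³/6)·n^{1.5} → ∞; triangles are abundant w.h.p.

E[X] ≈ 71652.3652; in regime p = Θ(1/n^{1/2}) E[X] diverges (above the triangle threshold p ~ 1/n).


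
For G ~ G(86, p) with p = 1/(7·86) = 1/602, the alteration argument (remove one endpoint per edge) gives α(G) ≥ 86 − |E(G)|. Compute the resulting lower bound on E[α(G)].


E[|E(G)|] = C(86, 2)·p = 3655 · (1/602) = 85/14.
E[α(G)] ≥ n − E[|E(G)|] = 86 − 85/14 = 1119/14.
Numerically: ≈ 79.9286.
(This is only a lower bound; the true E[α(G)] may be larger.)

E[α(G)] ≥ 1119/14 ≈ 79.9286.


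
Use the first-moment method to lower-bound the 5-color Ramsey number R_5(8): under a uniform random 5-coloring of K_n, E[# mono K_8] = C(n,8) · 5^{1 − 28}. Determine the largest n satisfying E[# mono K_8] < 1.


We need C(n, 8) · 5^{1 − 28} < 1, i.e. C(n, 8) < 5^{28 − 1} = 7450580596923828125.
Check values of n near the boundary:
  n = 860: C(860, 8) = 7182671140665308145; 7182671140665308145 < 7450580596923828125? YES
  n = 861: C(861, 8) = 7250034996615275865; 7250034996615275865 < 7450580596923828125? YES
  n = 862: C(862, 8) = 7317951015318931845; 7317951015318931845 < 7450580596923828125? YES
  n = 863: C(863, 8) = 7386423071602617757; 7386423071602617757 < 7450580596923828125? YES
  n = 864: C(864, 8) = 7455455062926006708; 7455455062926006708 < 7450580596923828125? NO
  n = 865: C(865, 8) = 7525050909487743060; 7525050909487743060 < 7450580596923828125? NO
  n = 866: C(866, 8) = 7595214554331451620; 7595214554331451620 < 7450580596923828125? NO
The largest n with C(n, 8) < 7450580596923828125 is n = 863 (where E[X] = 7386423071602617757/7450580596923828125 ≈ 0.991389). Hence R_5(8) > 863, i.e. R_5(8) ≥ 864.

Largest n = 863; hence R_5(8) > 863.


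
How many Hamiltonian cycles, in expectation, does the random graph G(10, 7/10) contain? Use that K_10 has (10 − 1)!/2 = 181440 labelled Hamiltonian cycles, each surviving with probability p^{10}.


K_10 has (10 − 1)!/2 = 181440 labelled Hamiltonian cycles.
For each such Hamiltonian cycle H, let X_H = 1 if all 10 edges of H are present in G. Then P[X_H = 1] = p^{10} = (7/10)^{10} = 282475249/10000000000.
Summing the indicators: E[X] = Σ_H E[X_H] = 181440 · p^{10} = 181440 · 282475249/10000000000 = 160163466183/31250000.
Numerically: E[X] ≈ 5.13e+03.

E[X] = 181440 · (7/10)^{10} = 160163466183/31250000 ≈ 5.13e+03.


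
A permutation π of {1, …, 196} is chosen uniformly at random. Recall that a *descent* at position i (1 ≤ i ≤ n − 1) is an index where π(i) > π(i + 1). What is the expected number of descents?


Write X = Σ X_I over i = 1, …, 195, with X_I the indicator of one descent.
There are 195 indicators.
For each fixed i, the pair (π(i), π(i+1)) is a uniformly random ordered pair of distinct values from {1, …, 196}; by symmetry P[π(i) > π(i+1)] = 1/2.
By linearity: E[X] = 195 · (1/2) = (196 − 1) · (1/2) = 195/2 ≈ 97.50000.

E[X] = 195/2 = 97.50000.


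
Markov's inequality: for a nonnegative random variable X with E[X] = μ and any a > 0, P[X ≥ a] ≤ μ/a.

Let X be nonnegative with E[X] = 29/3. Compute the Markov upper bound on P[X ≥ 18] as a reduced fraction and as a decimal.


μ = E[X] = 29/3, a = 18.
Markov: P[X ≥ 18] ≤ μ/a = (29/3)/18 = 29/54.
Numerically: ≈ 0.5370.
(Since a = 18 > μ = 9.6667, the bound 29/54 is < 1 and informative.)

P[X ≥ 18] ≤ 29/54 ≈ 0.5370.


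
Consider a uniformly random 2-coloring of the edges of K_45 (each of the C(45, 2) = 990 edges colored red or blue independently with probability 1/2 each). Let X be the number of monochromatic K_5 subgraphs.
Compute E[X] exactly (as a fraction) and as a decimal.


Let X = Σ_S X_S over the C(45, 5) = 1221759 subsets S of size 5, where X_S = 1 if the K_5 on S is monochromatic.
For a fixed S, the K_5 on S has C(5, 2) = 10 edges. P[all 10 edges red] = (1/2)^10, and likewise for blue, so P[monochromatic] = 2·(1/2)^10 = 2^{1 − 10} = 1/512.
Summing: E[X] = C(45, 5) · 2^{1 − 10} = 1221759 · 1/512 = 1221759/512.
Numerically: E[X] ≈ 2386.248.

E[X] = C(45,5)·2^(1−C(5,2)) = 1221759/512 ≈ 2386.248.


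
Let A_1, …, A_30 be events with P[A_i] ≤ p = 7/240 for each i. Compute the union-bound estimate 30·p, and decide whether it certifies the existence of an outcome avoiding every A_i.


Union bound: P[∪_{i=1}^{30} A_i] ≤ Σ_i P[A_i] ≤ 30·p = 30·(7/240) = 7/8.
Numerically: 7/8 ≈ 0.875000.
Is 7/8 < 1? YES.
Since P[∪ A_i] ≤ 7/8 < 1, the complement has P[∩ A_i^c] ≥ 1 − 7/8 = 1/8 > 0, so some outcome avoids every A_i.

30·p = 7/8 ≈ 0.875000; existence CERTIFIED by the union bound.


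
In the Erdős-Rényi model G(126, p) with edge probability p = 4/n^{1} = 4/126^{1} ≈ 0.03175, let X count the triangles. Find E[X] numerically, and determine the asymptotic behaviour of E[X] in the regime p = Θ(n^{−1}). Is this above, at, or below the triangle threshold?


Number of potential triangles: C(126, 3) = 325500.
Each occurs with probability p³ ≈ (0.03175)³ ≈ 3.199399e-05.
By linearity: E[X] = C(126, 3)·p³ ≈ 325500 · 3.199399e-05 ≈ 10.4140.
Here α = 1, so p = 4/n is exactly at the triangle threshold p ~ 1/n. Asymptotically E[X] → c³/6 = 4³/6 = 32/3 ≈ 10.6667, a bounded constant. In this regime the triangle count is asymptotically Poisson(c³/6).

E[X] ≈ 10.4140; in regime p = Θ(1/n^{1}) E[X] stays bounded (at the triangle threshold p ~ 1/n).


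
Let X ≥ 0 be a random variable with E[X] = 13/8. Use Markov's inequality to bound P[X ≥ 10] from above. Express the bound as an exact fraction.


μ = E[X] = 13/8, a = 10.
Markov: P[X ≥ 10] ≤ μ/a = (13/8)/10 = 13/80.
Numerically: ≈ 0.16250.
(Since a = 10 > μ = 1.62500, the bound 13/80 is < 1 and informative.)

P[X ≥ 10] ≤ 13/80 ≈ 0.16250.


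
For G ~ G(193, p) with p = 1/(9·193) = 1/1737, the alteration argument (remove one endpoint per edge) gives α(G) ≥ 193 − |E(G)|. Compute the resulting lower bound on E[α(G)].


E[|E(G)|] = C(193, 2)·p = 18528 · (1/1737) = 32/3.
E[α(G)] ≥ n − E[|E(G)|] = 193 − 32/3 = 547/3.
Numerically: ≈ 182.333333.
(This is only a lower bound; the true E[α(G)] may be larger.)

E[α(G)] ≥ 547/3 ≈ 182.333333.


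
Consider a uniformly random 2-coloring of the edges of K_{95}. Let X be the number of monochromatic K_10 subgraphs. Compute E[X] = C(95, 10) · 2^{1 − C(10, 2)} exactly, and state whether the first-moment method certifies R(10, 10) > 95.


E[X] = C(95, 10) · 2^{1 − 45} = 10104934117421 · 2^{−44} = 10104934117421/17592186044416.
As a reduced fraction: E[X] = 10104934117421/17592186044416 ≈ 0.57440.
Is E[X] < 1? YES.
Since E[X] < 1, there exists a 2-coloring of K_{95} with no monochromatic K_10; hence R(10, 10) > 95.

E[X] = 10104934117421/17592186044416 ≈ 0.57440; E[X] < 1, so R(10, 10) > 95.


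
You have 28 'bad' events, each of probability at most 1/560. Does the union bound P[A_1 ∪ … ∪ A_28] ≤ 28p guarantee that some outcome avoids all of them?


Union bound: P[∪_{i=1}^{28} A_i] ≤ Σ_i P[A_i] ≤ 28·p = 28·(1/560) = 1/20.
Numerically: 1/20 ≈ 0.05000.
Is 1/20 < 1? YES.
Since P[∪ A_i] ≤ 1/20 < 1, the complement has P[∩ A_i^c] ≥ 1 − 1/20 = 19/20 > 0, so some outcome avoids every A_i.

28·p = 1/20 ≈ 0.05000; existence CERTIFIED by the union bound.
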